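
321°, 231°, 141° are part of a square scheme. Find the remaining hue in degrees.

51°

A square tetradic scheme places four hues every 90°.
The full set through 141° is {51°, 141°, 231°, 321°}.
Given {141°, 231°, 321°}, the missing hue is 51°.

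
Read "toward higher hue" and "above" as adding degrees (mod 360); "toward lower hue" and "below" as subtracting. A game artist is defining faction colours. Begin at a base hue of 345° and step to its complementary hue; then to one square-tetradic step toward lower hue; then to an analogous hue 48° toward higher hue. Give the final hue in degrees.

complement +180°: 345 + 180 = 525 → 525 − 360 = 165°
square ↓ −90°: 165 − 90 = 75°
analog 48° ↑ +48°: 75 + 48 = 123°

123°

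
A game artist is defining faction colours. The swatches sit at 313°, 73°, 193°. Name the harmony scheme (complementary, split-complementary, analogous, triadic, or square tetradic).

Sort the hues: 73°, 193°, 313°.
Successive gaps around the wheel: 120°, 120°, 120°.
Three hues equally spaced 120° apart form a triad.

triadic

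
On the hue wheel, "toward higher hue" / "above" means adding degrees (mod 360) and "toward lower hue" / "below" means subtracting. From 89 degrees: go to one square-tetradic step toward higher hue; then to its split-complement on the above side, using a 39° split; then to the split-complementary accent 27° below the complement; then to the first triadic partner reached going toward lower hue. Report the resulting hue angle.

+90° (square ↑): 89 + 90 = 179°
+219° (split-comp 39° ↑): 179 + 219 = 398 → 398 − 360 = 38°
+153° (split-comp 27° ↓): 38 + 153 = 191°
−120° (triadic ↓): 191 − 120 = 71°

71°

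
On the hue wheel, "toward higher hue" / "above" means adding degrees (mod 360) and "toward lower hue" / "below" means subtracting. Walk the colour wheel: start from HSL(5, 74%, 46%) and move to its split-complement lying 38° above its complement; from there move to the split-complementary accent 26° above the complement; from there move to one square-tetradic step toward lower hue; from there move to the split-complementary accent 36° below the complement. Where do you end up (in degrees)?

split-comp 38° ↑ +218°: 5 + 218 = 223°
split-comp 26° ↑ +206°: 223 + 206 = 429 → 429 − 360 = 69°
square ↓ −90°: 69 − 90 = -21 → -21 + 360 = 339°
split-comp 36° ↓ +144°: 339 + 144 = 483 → 483 − 360 = 123°

123°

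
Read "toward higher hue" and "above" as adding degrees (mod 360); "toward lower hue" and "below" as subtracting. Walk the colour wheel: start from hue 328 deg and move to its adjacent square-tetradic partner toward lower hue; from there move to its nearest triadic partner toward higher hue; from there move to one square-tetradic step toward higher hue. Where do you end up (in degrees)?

−90° (square ↓): 328 − 90 = 238°
+120° (triadic ↑): 238 + 120 = 358°
+90° (square ↑): 358 + 90 = 448 → 448 − 360 = 88°

88°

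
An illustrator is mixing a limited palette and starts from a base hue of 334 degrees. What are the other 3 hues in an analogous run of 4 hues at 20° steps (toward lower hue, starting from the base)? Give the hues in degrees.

314°, 294° and 274°

Analogous hues sit every 20° along the wheel.
334 − 20 = 314°
334 − 40 = 294°
334 − 60 = 274°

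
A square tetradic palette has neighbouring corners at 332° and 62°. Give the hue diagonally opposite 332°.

A square tetradic scheme places four hues 90° apart; opposite corners are 180° apart.
332 + 180 = 512 → 512 − 360 = 152°

152°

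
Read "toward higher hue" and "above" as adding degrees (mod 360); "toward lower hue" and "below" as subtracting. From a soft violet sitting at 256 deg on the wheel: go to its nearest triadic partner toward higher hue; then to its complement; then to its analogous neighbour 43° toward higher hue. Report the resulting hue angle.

256 + 120 = 376 → 376 − 360 = 16°   (triadic ↑)
16 + 180 = 196°   (complement)
196 + 43 = 239°   (analog 43° ↑)

239°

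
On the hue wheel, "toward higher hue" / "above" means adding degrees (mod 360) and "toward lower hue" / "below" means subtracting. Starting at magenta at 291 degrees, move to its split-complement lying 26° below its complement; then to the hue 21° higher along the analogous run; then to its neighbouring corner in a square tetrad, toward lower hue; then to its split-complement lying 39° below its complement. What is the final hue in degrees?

split-comp 26° ↓ +154°: 291 + 154 = 445 → 445 − 360 = 85°
analog 21° ↑ +21°: 85 + 21 = 106°
square ↓ −90°: 106 − 90 = 16°
split-comp 39° ↓ +141°: 16 + 141 = 157°

157°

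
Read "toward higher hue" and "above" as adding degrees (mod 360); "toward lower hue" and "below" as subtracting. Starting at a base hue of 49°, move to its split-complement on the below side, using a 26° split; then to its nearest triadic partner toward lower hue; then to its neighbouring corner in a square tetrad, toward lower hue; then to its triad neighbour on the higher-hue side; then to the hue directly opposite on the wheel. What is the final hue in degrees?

293°

49 + 154 = 203°   (split-comp 26° ↓)
203 − 120 = 83°   (triadic ↓)
83 − 90 = -7 → -7 + 360 = 353°   (square ↓)
353 + 120 = 473 → 473 − 360 = 113°   (triadic ↑)
113 + 180 = 293°   (complement)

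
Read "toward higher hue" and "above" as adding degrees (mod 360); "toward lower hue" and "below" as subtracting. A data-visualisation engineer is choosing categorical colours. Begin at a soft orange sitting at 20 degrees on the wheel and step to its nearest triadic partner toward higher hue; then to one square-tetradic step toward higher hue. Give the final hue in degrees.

230°

+120° (triadic ↑): 20 + 120 = 140°
+90° (square ↑): 140 + 90 = 230°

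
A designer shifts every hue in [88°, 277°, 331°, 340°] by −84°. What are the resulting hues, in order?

88 − 84 = 4°
277 − 84 = 193°
331 − 84 = 247°
340 − 84 = 256°

4°, 193°, 247°, 256°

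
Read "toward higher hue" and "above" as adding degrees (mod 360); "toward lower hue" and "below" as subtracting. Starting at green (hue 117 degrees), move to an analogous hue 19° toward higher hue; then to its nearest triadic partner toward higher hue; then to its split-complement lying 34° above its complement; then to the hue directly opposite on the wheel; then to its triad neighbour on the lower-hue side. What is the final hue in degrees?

+19° (analog 19° ↑): 117 + 19 = 136°
+120° (triadic ↑): 136 + 120 = 256°
+214° (split-comp 34° ↑): 256 + 214 = 470 → 470 − 360 = 110°
+180° (complement): 110 + 180 = 290°
−120° (triadic ↓): 290 − 120 = 170°

170°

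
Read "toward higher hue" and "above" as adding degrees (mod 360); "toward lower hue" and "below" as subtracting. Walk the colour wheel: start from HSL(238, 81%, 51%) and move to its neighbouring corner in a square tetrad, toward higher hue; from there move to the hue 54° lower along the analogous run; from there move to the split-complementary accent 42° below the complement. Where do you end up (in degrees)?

square ↑ +90°: 238 + 90 = 328°
analog 54° ↓ −54°: 328 − 54 = 274°
split-comp 42° ↓ +138°: 274 + 138 = 412 → 412 − 360 = 52°

52°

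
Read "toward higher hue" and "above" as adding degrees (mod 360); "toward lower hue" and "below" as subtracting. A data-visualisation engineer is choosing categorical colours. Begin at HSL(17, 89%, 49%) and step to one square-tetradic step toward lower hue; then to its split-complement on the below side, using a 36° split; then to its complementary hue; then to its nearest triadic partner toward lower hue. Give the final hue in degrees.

17 − 90 = -73 → -73 + 360 = 287°   (square ↓)
287 + 144 = 431 → 431 − 360 = 71°   (split-comp 36° ↓)
71 + 180 = 251°   (complement)
251 − 120 = 131°   (triadic ↓)

131°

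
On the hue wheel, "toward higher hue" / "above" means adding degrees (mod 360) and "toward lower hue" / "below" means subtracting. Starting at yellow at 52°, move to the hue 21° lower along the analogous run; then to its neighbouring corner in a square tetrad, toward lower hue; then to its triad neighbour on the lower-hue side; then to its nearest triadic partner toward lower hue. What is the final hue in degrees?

61°

analog 21° ↓ −21°: 52 − 21 = 31°
square ↓ −90°: 31 − 90 = -59 → -59 + 360 = 301°
triadic ↓ −120°: 301 − 120 = 181°
triadic ↓ −120°: 181 − 120 = 61°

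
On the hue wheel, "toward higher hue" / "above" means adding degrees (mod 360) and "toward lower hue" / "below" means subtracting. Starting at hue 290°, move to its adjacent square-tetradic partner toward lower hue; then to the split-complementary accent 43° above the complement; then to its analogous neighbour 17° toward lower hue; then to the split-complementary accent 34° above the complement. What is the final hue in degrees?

−90° (square ↓): 290 − 90 = 200°
+223° (split-comp 43° ↑): 200 + 223 = 423 → 423 − 360 = 63°
−17° (analog 17° ↓): 63 − 17 = 46°
+214° (split-comp 34° ↑): 46 + 214 = 260°

260°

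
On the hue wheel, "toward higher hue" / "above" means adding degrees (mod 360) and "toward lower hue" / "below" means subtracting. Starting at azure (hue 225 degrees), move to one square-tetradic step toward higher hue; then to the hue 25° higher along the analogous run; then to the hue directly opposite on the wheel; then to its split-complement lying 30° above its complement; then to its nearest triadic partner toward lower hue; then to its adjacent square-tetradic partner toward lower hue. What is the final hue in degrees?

160°

square ↑ +90°: 225 + 90 = 315°
analog 25° ↑ +25°: 315 + 25 = 340°
complement +180°: 340 + 180 = 520 → 520 − 360 = 160°
split-comp 30° ↑ +210°: 160 + 210 = 370 → 370 − 360 = 10°
triadic ↓ −120°: 10 − 120 = -110 → -110 + 360 = 250°
square ↓ −90°: 250 − 90 = 160°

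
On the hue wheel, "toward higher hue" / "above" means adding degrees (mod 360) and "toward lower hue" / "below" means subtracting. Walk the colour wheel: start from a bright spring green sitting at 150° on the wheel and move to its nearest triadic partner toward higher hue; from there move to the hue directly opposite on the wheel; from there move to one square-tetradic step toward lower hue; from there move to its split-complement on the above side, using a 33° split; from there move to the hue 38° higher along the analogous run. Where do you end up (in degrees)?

251°

150 + 120 = 270°   (triadic ↑)
270 + 180 = 450 → 450 − 360 = 90°   (complement)
90 − 90 = 0°   (square ↓)
0 + 213 = 213°   (split-comp 33° ↑)
213 + 38 = 251°   (analog 38° ↑)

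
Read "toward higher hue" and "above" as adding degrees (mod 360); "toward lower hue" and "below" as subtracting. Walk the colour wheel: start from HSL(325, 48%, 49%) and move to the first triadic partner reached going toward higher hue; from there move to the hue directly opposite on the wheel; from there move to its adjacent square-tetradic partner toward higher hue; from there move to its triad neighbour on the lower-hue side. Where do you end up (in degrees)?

+120° (triadic ↑): 325 + 120 = 445 → 445 − 360 = 85°
+180° (complement): 85 + 180 = 265°
+90° (square ↑): 265 + 90 = 355°
−120° (triadic ↓): 355 − 120 = 235°

235°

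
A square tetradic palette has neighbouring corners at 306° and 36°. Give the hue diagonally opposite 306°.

A square tetradic scheme places four hues 90° apart; opposite corners are 180° apart.
306 + 180 = 486 → 486 − 360 = 126°

126°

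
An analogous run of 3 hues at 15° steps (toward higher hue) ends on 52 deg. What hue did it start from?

22°

2 steps of 15° (toward higher hue) give a net shift of +30°.
Start = end − shift: 52 − 30 = 22°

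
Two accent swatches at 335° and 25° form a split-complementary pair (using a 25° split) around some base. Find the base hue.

180°

The accents sit 25° either side of the complement, so the complement is their short-arc midpoint on the wheel.
Short-arc midpoint of 335° and 25°: 0°.
Base is 180° from the complement: 0 − 180 = -180 → -180 + 360 = 180°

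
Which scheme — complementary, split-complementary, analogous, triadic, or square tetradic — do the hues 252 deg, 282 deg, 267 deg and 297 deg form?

Sort the hues: 252°, 267°, 282°, 297°.
Successive gaps around the wheel: 15°, 15°, 15°, 315°.
A run of hues at equal small steps (15°) with one large closing gap is an analogous group.

analogous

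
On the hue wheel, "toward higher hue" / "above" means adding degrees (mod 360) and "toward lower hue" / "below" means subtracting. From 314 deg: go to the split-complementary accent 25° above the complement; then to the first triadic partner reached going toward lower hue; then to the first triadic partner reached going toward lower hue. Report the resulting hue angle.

split-comp 25° ↑ +205°: 314 + 205 = 519 → 519 − 360 = 159°
triadic ↓ −120°: 159 − 120 = 39°
triadic ↓ −120°: 39 − 120 = -81 → -81 + 360 = 279°

279°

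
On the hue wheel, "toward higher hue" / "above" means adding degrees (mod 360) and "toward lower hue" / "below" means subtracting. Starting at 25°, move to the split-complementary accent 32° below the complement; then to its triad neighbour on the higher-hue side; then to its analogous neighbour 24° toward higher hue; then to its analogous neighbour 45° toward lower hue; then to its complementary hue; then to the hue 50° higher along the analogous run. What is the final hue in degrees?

142°

+148° (split-comp 32° ↓): 25 + 148 = 173°
+120° (triadic ↑): 173 + 120 = 293°
+24° (analog 24° ↑): 293 + 24 = 317°
−45° (analog 45° ↓): 317 − 45 = 272°
+180° (complement): 272 + 180 = 452 → 452 − 360 = 92°
+50° (analog 50° ↑): 92 + 50 = 142°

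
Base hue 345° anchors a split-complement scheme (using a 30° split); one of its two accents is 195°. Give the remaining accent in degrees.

Split-complementary hues sit 30° either side of the complement.
Complement of the base 345°: 345 + 180 = 525 → 525 − 360 = 165°
The given accent 195° is 30° one side of 165°; the other accent sits 30° the other side: 165 − 30 = 135°

135°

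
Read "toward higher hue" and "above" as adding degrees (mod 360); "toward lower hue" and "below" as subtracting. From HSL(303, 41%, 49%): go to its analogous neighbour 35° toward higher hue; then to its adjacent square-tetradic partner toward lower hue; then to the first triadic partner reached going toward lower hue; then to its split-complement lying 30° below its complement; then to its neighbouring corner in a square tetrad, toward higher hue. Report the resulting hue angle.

8°

+35° (analog 35° ↑): 303 + 35 = 338°
−90° (square ↓): 338 − 90 = 248°
−120° (triadic ↓): 248 − 120 = 128°
+150° (split-comp 30° ↓): 128 + 150 = 278°
+90° (square ↑): 278 + 90 = 368 → 368 − 360 = 8°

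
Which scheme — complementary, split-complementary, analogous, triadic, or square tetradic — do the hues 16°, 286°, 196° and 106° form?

Sort the hues: 16°, 106°, 196°, 286°.
Successive gaps around the wheel: 90°, 90°, 90°, 90°.
Four hues every 90° form a square tetradic scheme.

square tetradic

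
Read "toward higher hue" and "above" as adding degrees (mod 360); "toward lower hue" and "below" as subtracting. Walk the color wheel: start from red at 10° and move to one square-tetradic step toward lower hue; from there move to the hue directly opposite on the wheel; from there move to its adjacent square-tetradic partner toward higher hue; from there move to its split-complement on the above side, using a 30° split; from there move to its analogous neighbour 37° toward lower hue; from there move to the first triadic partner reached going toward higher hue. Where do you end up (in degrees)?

square ↓ −90°: 10 − 90 = -80 → -80 + 360 = 280°
complement +180°: 280 + 180 = 460 → 460 − 360 = 100°
square ↑ +90°: 100 + 90 = 190°
split-comp 30° ↑ +210°: 190 + 210 = 400 → 400 − 360 = 40°
analog 37° ↓ −37°: 40 − 37 = 3°
triadic ↑ +120°: 3 + 120 = 123°

123°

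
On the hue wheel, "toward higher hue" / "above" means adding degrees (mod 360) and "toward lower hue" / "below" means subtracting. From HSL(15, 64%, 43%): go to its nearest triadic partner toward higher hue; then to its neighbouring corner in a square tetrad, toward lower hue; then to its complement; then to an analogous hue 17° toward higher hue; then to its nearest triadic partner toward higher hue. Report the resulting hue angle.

+120° (triadic ↑): 15 + 120 = 135°
−90° (square ↓): 135 − 90 = 45°
+180° (complement): 45 + 180 = 225°
+17° (analog 17° ↑): 225 + 17 = 242°
+120° (triadic ↑): 242 + 120 = 362 → 362 − 360 = 2°

2°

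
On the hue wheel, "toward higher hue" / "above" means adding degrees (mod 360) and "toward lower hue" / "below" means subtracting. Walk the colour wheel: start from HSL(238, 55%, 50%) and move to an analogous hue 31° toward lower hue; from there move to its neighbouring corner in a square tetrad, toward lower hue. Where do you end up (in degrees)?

117°

−31° (analog 31° ↓): 238 − 31 = 207°
−90° (square ↓): 207 − 90 = 117°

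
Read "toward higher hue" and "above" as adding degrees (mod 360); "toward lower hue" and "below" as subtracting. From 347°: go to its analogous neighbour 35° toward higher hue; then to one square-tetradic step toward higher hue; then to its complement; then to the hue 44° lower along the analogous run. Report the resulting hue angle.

248°

+35° (analog 35° ↑): 347 + 35 = 382 → 382 − 360 = 22°
+90° (square ↑): 22 + 90 = 112°
+180° (complement): 112 + 180 = 292°
−44° (analog 44° ↓): 292 − 44 = 248°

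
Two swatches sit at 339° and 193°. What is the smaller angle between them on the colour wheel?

|339 − 193| = 146.
146 ≤ 180, so the shorter arc is 146°.

146°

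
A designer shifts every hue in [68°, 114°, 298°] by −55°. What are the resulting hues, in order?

13°, 59°, 243°

68 − 55 = 13°
114 − 55 = 59°
298 − 55 = 243°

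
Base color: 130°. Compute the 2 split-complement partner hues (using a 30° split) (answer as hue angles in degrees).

280° and 340°

Split-complementary hues sit 30° either side of the complement.
Complement of 130°: 130 + 180 = 310°
310 − 30 = 280°
310 + 30 = 340°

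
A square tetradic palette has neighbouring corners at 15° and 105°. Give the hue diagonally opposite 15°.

195°

A square tetradic scheme places four hues 90° apart; opposite corners are 180° apart.
15 + 180 = 195°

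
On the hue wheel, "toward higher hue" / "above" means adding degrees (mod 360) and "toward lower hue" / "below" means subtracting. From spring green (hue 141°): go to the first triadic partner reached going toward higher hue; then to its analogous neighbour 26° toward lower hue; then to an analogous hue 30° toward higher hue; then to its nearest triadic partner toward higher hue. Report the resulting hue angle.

25°

141 + 120 = 261°   (triadic ↑)
261 − 26 = 235°   (analog 26° ↓)
235 + 30 = 265°   (analog 30° ↑)
265 + 120 = 385 → 385 − 360 = 25°   (triadic ↑)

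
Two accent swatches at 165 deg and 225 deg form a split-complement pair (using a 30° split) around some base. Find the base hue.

15°

The accents sit 30° either side of the complement, so the complement is their short-arc midpoint on the wheel.
Short-arc midpoint of 165° and 225°: 195°.
Base is 180° from the complement: 195 − 180 = 15°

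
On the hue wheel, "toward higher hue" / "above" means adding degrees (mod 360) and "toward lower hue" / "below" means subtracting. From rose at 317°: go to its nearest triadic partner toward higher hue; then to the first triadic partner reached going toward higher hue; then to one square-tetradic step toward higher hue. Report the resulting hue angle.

287°

317 + 120 = 437 → 437 − 360 = 77°   (triadic ↑)
77 + 120 = 197°   (triadic ↑)
197 + 90 = 287°   (square ↑)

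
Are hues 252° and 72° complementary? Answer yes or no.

yes

Angular distance: |252 − 72| = 180 = 180°.
Complementary requires 180°.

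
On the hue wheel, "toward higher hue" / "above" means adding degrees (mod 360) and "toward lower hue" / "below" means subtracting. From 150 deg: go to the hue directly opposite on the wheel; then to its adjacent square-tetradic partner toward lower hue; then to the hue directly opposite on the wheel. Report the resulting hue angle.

+180° (complement): 150 + 180 = 330°
−90° (square ↓): 330 − 90 = 240°
+180° (complement): 240 + 180 = 420 → 420 − 360 = 60°

60°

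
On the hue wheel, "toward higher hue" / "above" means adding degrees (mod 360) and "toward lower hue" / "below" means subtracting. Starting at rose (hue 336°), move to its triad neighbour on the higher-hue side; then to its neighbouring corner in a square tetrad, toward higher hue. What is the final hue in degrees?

186°

336 + 120 = 456 → 456 − 360 = 96°   (triadic ↑)
96 + 90 = 186°   (square ↑)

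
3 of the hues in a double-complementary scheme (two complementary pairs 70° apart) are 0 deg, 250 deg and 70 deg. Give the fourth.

A rectangular tetradic uses two complementary pairs 70° apart: offsets 0°, 70°, 180°, 250°.
Among {0°, 70°, 250°}, 250° and 70° are a 180° pair.
The remaining hue 0° needs its own complement: 0 + 180 = 180°

180°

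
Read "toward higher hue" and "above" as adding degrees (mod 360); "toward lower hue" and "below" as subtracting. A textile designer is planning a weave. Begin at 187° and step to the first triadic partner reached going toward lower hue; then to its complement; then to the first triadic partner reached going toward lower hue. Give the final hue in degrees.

127°

triadic ↓ −120°: 187 − 120 = 67°
complement +180°: 67 + 180 = 247°
triadic ↓ −120°: 247 − 120 = 127°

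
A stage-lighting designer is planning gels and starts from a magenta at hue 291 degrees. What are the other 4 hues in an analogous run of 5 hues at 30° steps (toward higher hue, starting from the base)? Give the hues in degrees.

Analogous hues sit every 30° along the wheel.
291 + 30 = 321°
291 + 60 = 351°
291 + 90 = 381 → 381 − 360 = 21°
291 + 120 = 411 → 411 − 360 = 51°

321°, 351°, 21° and 51°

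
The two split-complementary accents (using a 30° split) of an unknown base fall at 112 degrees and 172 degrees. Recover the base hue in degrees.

The accents sit 30° either side of the complement, so the complement is their short-arc midpoint on the wheel.
Short-arc midpoint of 112° and 172°: 142°.
Base is 180° from the complement: 142 − 180 = -38 → -38 + 360 = 322°

322°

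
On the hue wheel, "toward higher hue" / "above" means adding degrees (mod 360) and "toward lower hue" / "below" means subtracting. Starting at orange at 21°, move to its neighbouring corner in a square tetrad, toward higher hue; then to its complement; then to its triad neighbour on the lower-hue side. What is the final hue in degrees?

171°

square ↑ +90°: 21 + 90 = 111°
complement +180°: 111 + 180 = 291°
triadic ↓ −120°: 291 − 120 = 171°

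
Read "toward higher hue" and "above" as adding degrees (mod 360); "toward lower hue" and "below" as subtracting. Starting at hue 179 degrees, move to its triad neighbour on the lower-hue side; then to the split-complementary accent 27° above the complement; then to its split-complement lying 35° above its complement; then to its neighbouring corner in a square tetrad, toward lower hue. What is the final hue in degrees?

−120° (triadic ↓): 179 − 120 = 59°
+207° (split-comp 27° ↑): 59 + 207 = 266°
+215° (split-comp 35° ↑): 266 + 215 = 481 → 481 − 360 = 121°
−90° (square ↓): 121 − 90 = 31°

31°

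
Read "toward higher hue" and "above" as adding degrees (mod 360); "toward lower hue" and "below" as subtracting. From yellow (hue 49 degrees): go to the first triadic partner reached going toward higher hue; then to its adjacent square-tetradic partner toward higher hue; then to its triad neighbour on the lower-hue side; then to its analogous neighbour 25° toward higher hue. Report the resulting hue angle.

164°

+120° (triadic ↑): 49 + 120 = 169°
+90° (square ↑): 169 + 90 = 259°
−120° (triadic ↓): 259 − 120 = 139°
+25° (analog 25° ↑): 139 + 25 = 164°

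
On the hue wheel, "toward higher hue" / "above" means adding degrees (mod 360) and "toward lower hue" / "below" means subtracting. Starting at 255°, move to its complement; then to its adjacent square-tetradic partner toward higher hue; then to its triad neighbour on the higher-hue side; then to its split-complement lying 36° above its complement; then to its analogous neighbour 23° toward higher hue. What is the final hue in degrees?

164°

255 + 180 = 435 → 435 − 360 = 75°   (complement)
75 + 90 = 165°   (square ↑)
165 + 120 = 285°   (triadic ↑)
285 + 216 = 501 → 501 − 360 = 141°   (split-comp 36° ↑)
141 + 23 = 164°   (analog 23° ↑)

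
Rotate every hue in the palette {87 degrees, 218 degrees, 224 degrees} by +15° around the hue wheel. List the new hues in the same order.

102°, 233°, 239°

87 + 15 = 102°
218 + 15 = 233°
224 + 15 = 239°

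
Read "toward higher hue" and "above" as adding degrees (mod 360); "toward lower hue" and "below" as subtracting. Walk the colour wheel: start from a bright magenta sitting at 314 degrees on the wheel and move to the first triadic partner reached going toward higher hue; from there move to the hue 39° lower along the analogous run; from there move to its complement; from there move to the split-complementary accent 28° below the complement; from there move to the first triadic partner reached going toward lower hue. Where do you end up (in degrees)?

247°

+120° (triadic ↑): 314 + 120 = 434 → 434 − 360 = 74°
−39° (analog 39° ↓): 74 − 39 = 35°
+180° (complement): 35 + 180 = 215°
+152° (split-comp 28° ↓): 215 + 152 = 367 → 367 − 360 = 7°
−120° (triadic ↓): 7 − 120 = -113 → -113 + 360 = 247°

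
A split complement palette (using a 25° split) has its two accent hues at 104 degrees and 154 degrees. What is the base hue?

309°

The accents sit 25° either side of the complement, so the complement is their short-arc midpoint on the wheel.
Short-arc midpoint of 104° and 154°: 129°.
Base is 180° from the complement: 129 − 180 = -51 → -51 + 360 = 309°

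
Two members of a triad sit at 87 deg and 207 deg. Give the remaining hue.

327°

A triad spaces three hues 120° apart.
The full set is {87°, 207°, 327°}.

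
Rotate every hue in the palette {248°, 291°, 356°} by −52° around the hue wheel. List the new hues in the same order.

248 − 52 = 196°
291 − 52 = 239°
356 − 52 = 304°

196°, 239°, 304°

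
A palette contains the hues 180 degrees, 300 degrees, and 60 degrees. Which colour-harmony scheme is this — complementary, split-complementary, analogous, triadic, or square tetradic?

Sort the hues: 60°, 180°, 300°.
Successive gaps around the wheel: 120°, 120°, 120°.
Three hues equally spaced 120° apart form a triad.

triadic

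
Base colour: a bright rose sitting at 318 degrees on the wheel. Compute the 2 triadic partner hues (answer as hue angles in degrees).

78° and 198°

A triad places three hues 120° apart.
318 + 120 = 438 → 438 − 360 = 78°
318 + 240 = 558 → 558 − 360 = 198°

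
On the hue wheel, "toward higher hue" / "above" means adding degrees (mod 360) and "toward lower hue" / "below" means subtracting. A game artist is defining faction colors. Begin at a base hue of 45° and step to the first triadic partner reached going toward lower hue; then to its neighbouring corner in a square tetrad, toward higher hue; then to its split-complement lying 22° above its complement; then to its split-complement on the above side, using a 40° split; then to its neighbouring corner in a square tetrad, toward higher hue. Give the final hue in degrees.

triadic ↓ −120°: 45 − 120 = -75 → -75 + 360 = 285°
square ↑ +90°: 285 + 90 = 375 → 375 − 360 = 15°
split-comp 22° ↑ +202°: 15 + 202 = 217°
split-comp 40° ↑ +220°: 217 + 220 = 437 → 437 − 360 = 77°
square ↑ +90°: 77 + 90 = 167°

167°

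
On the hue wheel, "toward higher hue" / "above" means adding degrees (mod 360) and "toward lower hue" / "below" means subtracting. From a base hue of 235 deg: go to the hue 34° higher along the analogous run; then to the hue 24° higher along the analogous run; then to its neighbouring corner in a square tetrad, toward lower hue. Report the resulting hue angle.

analog 34° ↑ +34°: 235 + 34 = 269°
analog 24° ↑ +24°: 269 + 24 = 293°
square ↓ −90°: 293 − 90 = 203°

203°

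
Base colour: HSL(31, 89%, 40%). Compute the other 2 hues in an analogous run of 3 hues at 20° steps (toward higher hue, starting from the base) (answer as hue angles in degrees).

31 + 20 = 51°
31 + 40 = 71°

51° and 71°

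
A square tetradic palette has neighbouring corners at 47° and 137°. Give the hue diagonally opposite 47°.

227°

A square tetradic scheme places four hues 90° apart; opposite corners are 180° apart.
47 + 180 = 227°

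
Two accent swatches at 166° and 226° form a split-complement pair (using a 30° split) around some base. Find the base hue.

The accents sit 30° either side of the complement, so the complement is their short-arc midpoint on the wheel.
Short-arc midpoint of 166° and 226°: 196°.
Base is 180° from the complement: 196 − 180 = 16°

16°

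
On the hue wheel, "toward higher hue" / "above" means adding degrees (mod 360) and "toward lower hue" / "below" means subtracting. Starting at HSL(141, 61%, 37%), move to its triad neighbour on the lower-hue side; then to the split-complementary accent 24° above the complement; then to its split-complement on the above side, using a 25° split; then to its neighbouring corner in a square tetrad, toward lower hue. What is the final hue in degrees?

−120° (triadic ↓): 141 − 120 = 21°
+204° (split-comp 24° ↑): 21 + 204 = 225°
+205° (split-comp 25° ↑): 225 + 205 = 430 → 430 − 360 = 70°
−90° (square ↓): 70 − 90 = -20 → -20 + 360 = 340°

340°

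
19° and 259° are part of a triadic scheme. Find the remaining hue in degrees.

A triad places three hues 120° apart.
The full set through 19° is {19°, 139°, 259°}.
Given {19°, 259°}, the missing hue is 139°.

139°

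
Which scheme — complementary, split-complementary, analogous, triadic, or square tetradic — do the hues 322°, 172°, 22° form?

Sort the hues: 22°, 172°, 322°.
Successive gaps around the wheel: 150°, 150°, 60°.
Two 150° gaps and one 60° gap — a base hue opposite a pair of accents 30° either side of its complement — is the split-complementary pattern.

split-complementary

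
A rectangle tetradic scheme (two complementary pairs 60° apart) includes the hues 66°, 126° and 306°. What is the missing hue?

A rectangular tetradic uses two complementary pairs 60° apart: offsets 0°, 60°, 180°, 240°.
Among {66°, 126°, 306°}, 306° and 126° are a 180° pair.
The remaining hue 66° needs its own complement: 66 + 180 = 246°

246°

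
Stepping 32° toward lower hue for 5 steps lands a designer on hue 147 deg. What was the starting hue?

5 steps of 32° (toward lower hue) give a net shift of −160°.
Start = end − shift: 147 + 160 = 307°

307°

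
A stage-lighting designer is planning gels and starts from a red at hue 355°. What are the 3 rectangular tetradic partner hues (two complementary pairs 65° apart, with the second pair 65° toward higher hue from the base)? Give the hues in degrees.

A rectangular tetradic uses two complementary pairs 65° apart: offsets 0°, 65°, 180°, 245°.
355 + 65 = 420 → 420 − 360 = 60°
355 + 180 = 535 → 535 − 360 = 175°
355 + 245 = 600 → 600 − 360 = 240°

60°, 175°, 240°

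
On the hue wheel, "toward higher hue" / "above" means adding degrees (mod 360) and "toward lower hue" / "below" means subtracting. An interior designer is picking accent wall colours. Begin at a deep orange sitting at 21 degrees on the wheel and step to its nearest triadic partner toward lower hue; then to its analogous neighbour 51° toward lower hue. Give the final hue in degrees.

210°

21 − 120 = -99 → -99 + 360 = 261°   (triadic ↓)
261 − 51 = 210°   (analog 51° ↓)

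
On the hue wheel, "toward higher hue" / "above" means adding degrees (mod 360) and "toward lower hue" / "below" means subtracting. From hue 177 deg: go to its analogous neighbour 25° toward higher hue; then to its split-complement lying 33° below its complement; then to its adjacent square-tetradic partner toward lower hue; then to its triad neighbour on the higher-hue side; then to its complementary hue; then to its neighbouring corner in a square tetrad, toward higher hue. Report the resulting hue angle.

289°

+25° (analog 25° ↑): 177 + 25 = 202°
+147° (split-comp 33° ↓): 202 + 147 = 349°
−90° (square ↓): 349 − 90 = 259°
+120° (triadic ↑): 259 + 120 = 379 → 379 − 360 = 19°
+180° (complement): 19 + 180 = 199°
+90° (square ↑): 199 + 90 = 289°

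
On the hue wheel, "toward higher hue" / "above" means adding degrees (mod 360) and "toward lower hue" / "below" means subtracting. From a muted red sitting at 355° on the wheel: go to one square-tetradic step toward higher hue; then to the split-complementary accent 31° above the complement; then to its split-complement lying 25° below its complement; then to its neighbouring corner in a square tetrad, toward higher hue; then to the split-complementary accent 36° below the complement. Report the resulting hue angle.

+90° (square ↑): 355 + 90 = 445 → 445 − 360 = 85°
+211° (split-comp 31° ↑): 85 + 211 = 296°
+155° (split-comp 25° ↓): 296 + 155 = 451 → 451 − 360 = 91°
+90° (square ↑): 91 + 90 = 181°
+144° (split-comp 36° ↓): 181 + 144 = 325°

325°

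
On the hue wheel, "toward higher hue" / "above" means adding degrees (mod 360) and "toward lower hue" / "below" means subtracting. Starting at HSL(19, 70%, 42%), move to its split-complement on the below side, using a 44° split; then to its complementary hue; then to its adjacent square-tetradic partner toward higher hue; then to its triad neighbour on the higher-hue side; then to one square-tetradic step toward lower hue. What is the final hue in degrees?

+136° (split-comp 44° ↓): 19 + 136 = 155°
+180° (complement): 155 + 180 = 335°
+90° (square ↑): 335 + 90 = 425 → 425 − 360 = 65°
+120° (triadic ↑): 65 + 120 = 185°
−90° (square ↓): 185 − 90 = 95°

95°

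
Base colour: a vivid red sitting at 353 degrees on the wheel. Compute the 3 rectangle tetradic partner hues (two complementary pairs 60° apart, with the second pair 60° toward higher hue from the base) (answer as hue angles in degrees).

A rectangular tetradic uses two complementary pairs 60° apart: offsets 0°, 60°, 180°, 240°.
353 + 60 = 413 → 413 − 360 = 53°
353 + 180 = 533 → 533 − 360 = 173°
353 + 240 = 593 → 593 − 360 = 233°

53°, 173°, 233°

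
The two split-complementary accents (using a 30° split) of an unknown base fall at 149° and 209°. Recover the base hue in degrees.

359°

The accents sit 30° either side of the complement, so the complement is their short-arc midpoint on the wheel.
Short-arc midpoint of 149° and 209°: 179°.
Base is 180° from the complement: 179 − 180 = -1 → -1 + 360 = 359°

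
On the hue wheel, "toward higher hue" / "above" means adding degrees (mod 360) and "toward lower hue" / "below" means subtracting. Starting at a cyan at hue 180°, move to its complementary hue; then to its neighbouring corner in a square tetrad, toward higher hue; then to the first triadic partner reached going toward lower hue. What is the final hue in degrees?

+180° (complement): 180 + 180 = 360 → 360 − 360 = 0°
+90° (square ↑): 0 + 90 = 90°
−120° (triadic ↓): 90 − 120 = -30 → -30 + 360 = 330°

330°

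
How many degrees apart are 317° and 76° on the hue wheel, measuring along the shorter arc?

119°

|317 − 76| = 241.
The shorter arc is 360 − 241 = 119°.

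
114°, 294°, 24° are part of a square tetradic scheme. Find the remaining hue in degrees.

204°

A square tetradic scheme places four hues every 90°.
The full set through 24° is {24°, 114°, 204°, 294°}.
Given {24°, 114°, 294°}, the missing hue is 204°.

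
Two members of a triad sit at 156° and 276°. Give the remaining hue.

A triad spaces three hues 120° apart.
The full set is {36°, 156°, 276°}.

36°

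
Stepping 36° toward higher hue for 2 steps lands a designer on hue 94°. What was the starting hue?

2 steps of 36° (toward higher hue) give a net shift of +72°.
Start = end − shift: 94 − 72 = 22°

22°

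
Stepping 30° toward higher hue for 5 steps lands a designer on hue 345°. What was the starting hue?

195°

5 steps of 30° (toward higher hue) give a net shift of +150°.
Start = end − shift: 345 − 150 = 195°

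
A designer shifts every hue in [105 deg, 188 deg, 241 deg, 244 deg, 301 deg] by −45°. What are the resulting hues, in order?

105 − 45 = 60°
188 − 45 = 143°
241 − 45 = 196°
244 − 45 = 199°
301 − 45 = 256°

60°, 143°, 196°, 199°, 256°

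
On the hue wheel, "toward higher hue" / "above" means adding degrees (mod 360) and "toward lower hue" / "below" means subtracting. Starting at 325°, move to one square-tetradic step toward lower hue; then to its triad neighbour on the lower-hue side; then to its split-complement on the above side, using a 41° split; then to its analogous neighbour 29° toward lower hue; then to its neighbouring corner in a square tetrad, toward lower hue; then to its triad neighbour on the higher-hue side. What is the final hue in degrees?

325 − 90 = 235°   (square ↓)
235 − 120 = 115°   (triadic ↓)
115 + 221 = 336°   (split-comp 41° ↑)
336 − 29 = 307°   (analog 29° ↓)
307 − 90 = 217°   (square ↓)
217 + 120 = 337°   (triadic ↑)

337°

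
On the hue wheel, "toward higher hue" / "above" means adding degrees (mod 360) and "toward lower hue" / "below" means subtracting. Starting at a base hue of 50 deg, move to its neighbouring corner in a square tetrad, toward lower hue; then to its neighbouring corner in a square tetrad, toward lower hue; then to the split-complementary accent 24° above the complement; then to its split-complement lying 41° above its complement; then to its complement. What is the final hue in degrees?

115°

square ↓ −90°: 50 − 90 = -40 → -40 + 360 = 320°
square ↓ −90°: 320 − 90 = 230°
split-comp 24° ↑ +204°: 230 + 204 = 434 → 434 − 360 = 74°
split-comp 41° ↑ +221°: 74 + 221 = 295°
complement +180°: 295 + 180 = 475 → 475 − 360 = 115°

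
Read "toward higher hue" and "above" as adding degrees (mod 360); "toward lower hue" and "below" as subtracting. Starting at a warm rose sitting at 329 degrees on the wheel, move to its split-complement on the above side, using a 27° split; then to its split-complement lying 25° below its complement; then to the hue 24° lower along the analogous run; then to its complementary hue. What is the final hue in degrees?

+207° (split-comp 27° ↑): 329 + 207 = 536 → 536 − 360 = 176°
+155° (split-comp 25° ↓): 176 + 155 = 331°
−24° (analog 24° ↓): 331 − 24 = 307°
+180° (complement): 307 + 180 = 487 → 487 − 360 = 127°

127°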